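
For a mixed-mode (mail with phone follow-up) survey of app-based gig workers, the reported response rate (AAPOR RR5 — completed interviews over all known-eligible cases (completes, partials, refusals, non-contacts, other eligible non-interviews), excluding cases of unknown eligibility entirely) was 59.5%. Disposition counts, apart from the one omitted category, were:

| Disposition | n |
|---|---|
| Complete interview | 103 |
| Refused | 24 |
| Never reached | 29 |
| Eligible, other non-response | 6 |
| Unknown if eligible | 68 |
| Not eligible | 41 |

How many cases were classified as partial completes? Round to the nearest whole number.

11

RR5 = 103 / D = 0.595
D = 103 / 0.595 = 173.1
Rest of base = 162
partial completes = 173.1 − 162 ≈ 11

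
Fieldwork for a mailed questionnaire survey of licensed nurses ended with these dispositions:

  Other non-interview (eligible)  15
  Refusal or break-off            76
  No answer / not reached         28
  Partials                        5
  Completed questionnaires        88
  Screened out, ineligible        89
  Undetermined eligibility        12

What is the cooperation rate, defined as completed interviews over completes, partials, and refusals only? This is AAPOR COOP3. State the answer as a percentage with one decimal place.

Num → 88
Base → 88 + 5 + 76 = 169
COOP3 = 88 / 169 = 0.5207

52.1%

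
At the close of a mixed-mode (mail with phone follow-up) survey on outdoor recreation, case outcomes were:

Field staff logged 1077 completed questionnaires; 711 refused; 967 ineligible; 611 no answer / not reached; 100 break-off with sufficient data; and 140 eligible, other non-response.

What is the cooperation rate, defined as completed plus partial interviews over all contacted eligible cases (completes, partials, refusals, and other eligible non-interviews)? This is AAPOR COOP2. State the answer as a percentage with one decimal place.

58.0%

Numerator: 1077 + 100 = 1177
Denom: 1077 + 100 + 711 + 140 = 2028
COOP2 = 1177 / 2028 = 0.5804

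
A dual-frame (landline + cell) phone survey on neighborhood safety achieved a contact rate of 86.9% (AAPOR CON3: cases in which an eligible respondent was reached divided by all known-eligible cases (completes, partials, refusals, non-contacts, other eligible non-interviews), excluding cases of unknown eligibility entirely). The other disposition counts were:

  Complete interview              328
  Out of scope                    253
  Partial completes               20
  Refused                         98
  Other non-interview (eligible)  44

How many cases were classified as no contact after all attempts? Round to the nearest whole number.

Numerator = 328 + 20 + 98 + 44 = 490
CON3 = 490 / D = 0.869
D = 490 / 0.869 = 563.9
Remaining denominator categories sum to 490
no contact after all attempts = 563.9 − 490 ≈ 74

74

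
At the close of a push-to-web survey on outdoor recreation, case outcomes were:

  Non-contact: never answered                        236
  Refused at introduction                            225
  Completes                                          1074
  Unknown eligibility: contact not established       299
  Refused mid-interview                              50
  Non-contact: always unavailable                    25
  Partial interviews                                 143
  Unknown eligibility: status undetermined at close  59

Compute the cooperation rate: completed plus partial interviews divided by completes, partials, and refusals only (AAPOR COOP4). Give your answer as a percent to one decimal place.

Refused = 225 + 50 = 275
Non-contacts = 236 + 25 = 261
Undetermined eligibility = 299 + 59 = 358
Numerator = 1074 + 143 = 1217
Denom = 1074 + 143 + 275 = 1492
COOP4 = 1217 / 1492 = 0.8157

81.6%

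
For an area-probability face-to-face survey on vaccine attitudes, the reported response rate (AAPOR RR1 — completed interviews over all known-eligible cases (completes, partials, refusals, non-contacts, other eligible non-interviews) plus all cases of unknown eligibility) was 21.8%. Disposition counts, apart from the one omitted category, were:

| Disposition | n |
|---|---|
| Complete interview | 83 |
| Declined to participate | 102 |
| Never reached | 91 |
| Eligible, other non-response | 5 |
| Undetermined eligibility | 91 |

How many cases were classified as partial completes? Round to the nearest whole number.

9

RR1 = 83 / D = 0.218
D = 83 / 0.218 = 380.7
Remaining denominator categories sum to 372
partial completes = 380.7 − 372 ≈ 9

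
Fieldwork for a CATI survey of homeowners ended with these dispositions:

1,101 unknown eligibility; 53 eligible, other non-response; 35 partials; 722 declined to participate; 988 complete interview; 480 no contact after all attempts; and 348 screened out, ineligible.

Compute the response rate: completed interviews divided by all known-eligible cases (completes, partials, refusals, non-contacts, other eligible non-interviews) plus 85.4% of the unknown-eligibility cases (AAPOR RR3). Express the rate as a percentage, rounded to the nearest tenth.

Num → 988
Eligible (known) → 988 + 35 + 722 + 480 + 53 = 2278
e × U → 0.8540 × 1101 = 940.25
Denominator → 2278 + 940.25 = 3218.25
RR3 = 988 / 3218.25 = 0.3070

30.7%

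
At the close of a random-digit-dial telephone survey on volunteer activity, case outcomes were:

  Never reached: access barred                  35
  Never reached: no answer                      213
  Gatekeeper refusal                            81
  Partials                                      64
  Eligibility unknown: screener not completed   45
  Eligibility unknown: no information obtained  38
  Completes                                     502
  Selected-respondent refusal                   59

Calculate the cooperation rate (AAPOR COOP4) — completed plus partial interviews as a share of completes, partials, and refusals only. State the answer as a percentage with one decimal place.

80.2%

Declined to participate = 81 + 59 = 140
Never reached = 213 + 35 = 248
Unknown if eligible = 45 + 38 = 83
Top: 502 + 64 = 566
Denom: 502 + 64 + 140 = 706
COOP4 = 566 / 706 = 0.8017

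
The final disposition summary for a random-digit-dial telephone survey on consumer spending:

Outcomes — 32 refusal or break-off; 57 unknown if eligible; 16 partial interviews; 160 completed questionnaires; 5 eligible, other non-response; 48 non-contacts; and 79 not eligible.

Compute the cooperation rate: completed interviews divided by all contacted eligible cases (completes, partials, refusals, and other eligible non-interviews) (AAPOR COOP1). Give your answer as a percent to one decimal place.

75.1%

Top → 160
Denominator → 160 + 16 + 32 + 5 = 213
COOP1 = 160 / 213 = 0.7512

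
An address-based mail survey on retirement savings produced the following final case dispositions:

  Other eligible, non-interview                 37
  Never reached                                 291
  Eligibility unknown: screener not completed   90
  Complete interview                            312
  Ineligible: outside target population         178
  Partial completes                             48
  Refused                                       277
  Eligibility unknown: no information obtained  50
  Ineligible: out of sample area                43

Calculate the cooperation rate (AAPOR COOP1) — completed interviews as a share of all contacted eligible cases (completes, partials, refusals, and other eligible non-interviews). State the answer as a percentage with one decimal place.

46.3%

Unknown eligibility = 90 + 50 = 140
Ineligible = 178 + 43 = 221
Num → 312
Denominator → 312 + 48 + 277 + 37 = 674
COOP1 = 312 / 674 = 0.4629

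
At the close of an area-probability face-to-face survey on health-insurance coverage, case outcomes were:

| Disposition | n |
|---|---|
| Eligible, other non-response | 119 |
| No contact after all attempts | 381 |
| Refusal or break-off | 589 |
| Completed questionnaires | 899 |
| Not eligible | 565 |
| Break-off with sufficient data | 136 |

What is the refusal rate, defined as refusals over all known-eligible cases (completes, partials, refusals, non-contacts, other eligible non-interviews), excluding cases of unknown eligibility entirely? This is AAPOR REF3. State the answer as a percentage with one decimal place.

Numerator → 589
Base → 899 + 136 + 589 + 381 + 119 = 2124
REF3 = 589 / 2124 = 0.2773

27.7%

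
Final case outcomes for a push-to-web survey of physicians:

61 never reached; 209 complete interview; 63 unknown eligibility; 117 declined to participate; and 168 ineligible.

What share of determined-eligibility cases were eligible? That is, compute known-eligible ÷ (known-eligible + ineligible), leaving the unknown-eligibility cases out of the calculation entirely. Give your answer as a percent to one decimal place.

Eligible (known): 209 + 117 + 61 = 387
e = 387 / (387 + 168) = 387 / 555 = 0.6973

69.7%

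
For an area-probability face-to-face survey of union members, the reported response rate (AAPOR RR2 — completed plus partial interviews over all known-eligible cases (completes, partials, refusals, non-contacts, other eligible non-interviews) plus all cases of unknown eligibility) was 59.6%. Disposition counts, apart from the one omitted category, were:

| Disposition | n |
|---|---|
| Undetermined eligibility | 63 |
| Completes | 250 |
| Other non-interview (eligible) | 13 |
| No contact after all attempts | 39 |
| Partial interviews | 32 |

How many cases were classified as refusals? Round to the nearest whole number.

Num = 250 + 32 = 282
RR2 = 282 / D = 0.596
D = 282 / 0.596 = 473.2
Rest of base = 397
refusals = 473.2 − 397 ≈ 76

76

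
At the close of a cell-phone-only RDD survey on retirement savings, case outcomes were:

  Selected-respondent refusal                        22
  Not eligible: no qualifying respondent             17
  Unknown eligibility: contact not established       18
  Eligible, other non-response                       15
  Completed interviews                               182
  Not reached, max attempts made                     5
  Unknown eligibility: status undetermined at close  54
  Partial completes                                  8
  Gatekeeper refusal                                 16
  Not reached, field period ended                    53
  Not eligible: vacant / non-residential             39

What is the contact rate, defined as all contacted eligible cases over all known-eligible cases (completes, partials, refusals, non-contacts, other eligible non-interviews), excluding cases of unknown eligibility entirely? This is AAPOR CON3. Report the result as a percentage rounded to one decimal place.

80.7%

Declined to participate = 16 + 22 = 38
No answer / not reached = 53 + 5 = 58
Unknown eligibility = 18 + 54 = 72
Ineligible = 17 + 39 = 56
Num = 182 + 8 + 38 + 15 = 243
Base = 182 + 8 + 38 + 58 + 15 = 301
CON3 = 243 / 301 = 0.8073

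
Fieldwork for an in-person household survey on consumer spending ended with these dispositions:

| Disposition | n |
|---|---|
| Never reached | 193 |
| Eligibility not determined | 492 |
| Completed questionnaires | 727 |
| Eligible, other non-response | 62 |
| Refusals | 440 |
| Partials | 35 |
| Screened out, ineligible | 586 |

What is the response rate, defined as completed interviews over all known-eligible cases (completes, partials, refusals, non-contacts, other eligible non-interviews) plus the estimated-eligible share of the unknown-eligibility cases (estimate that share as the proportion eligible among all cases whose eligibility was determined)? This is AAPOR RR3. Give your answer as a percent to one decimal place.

40.2%

Num = 727
Eligible (known) = 727 + 35 + 440 + 193 + 62 = 1457
e = 1457 / (1457 + 586) = 1457 / 2043 = 0.7132
e × U = 0.7132 × 492 = 350.89
Denom = 1457 + 350.89 = 1807.89
RR3 = 727 / 1807.89 = 0.4021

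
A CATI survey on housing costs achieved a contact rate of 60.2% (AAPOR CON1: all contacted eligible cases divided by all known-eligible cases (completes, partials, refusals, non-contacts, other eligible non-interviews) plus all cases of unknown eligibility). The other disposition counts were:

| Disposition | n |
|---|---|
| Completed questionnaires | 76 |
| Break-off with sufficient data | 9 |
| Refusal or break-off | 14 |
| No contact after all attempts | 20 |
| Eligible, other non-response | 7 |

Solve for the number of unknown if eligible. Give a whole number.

50

Numerator → 76 + 9 + 14 + 7 = 106
CON1 = 106 / D = 0.602
D = 106 / 0.602 = 176.1
Other denominator terms total 126
unknown if eligible = 176.1 − 126 ≈ 50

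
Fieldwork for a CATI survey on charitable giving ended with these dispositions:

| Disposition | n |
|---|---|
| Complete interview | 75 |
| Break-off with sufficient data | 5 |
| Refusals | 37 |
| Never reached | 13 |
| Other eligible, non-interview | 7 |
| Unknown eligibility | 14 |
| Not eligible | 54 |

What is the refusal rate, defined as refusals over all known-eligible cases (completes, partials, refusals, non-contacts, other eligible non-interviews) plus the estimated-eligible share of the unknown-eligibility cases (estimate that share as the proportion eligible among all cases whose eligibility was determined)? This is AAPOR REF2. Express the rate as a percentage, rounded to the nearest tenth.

Num = 37
Known eligible = 75 + 5 + 37 + 13 + 7 = 137
e = 137 / (137 + 54) = 137 / 191 = 0.7173
Estimated eligible among unknowns = 0.7173 × 14 = 10.04
Denominator = 137 + 10.04 = 147.04
REF2 = 37 / 147.04 = 0.2516

25.2%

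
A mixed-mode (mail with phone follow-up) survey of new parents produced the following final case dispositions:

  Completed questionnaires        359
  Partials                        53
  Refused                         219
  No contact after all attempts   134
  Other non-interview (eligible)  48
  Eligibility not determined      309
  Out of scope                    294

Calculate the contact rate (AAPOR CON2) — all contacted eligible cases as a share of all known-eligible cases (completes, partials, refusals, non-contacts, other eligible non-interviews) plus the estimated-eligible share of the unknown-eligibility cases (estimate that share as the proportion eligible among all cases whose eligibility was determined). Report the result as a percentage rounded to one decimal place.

Num = 359 + 53 + 219 + 48 = 679
Known eligible = 359 + 53 + 219 + 134 + 48 = 813
e = 813 / (813 + 294) = 813 / 1107 = 0.7344
e × U = 0.7344 × 309 = 226.93
Denom = 813 + 226.93 = 1039.93
CON2 = 679 / 1039.93 = 0.6529

65.3%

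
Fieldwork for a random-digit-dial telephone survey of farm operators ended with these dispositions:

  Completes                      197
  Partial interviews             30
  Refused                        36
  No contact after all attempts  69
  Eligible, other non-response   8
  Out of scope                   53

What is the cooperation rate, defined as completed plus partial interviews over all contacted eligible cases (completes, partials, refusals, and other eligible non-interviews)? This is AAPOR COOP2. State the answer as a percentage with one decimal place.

Top → 197 + 30 = 227
Denom → 197 + 30 + 36 + 8 = 271
COOP2 = 227 / 271 = 0.8376

83.8%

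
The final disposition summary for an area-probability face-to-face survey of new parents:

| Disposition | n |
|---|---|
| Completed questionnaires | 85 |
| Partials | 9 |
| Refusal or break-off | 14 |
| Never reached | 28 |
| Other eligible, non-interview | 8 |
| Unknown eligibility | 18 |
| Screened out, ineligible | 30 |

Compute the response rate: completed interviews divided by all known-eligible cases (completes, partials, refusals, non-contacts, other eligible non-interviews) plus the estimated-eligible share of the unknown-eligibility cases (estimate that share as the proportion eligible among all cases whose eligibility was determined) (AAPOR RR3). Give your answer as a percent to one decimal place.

53.5%

Top = 85
Eligible (known) = 85 + 9 + 14 + 28 + 8 = 144
e = 144 / (144 + 30) = 144 / 174 = 0.8276
Eligible share of unknowns = 0.8276 × 18 = 14.90
Denominator = 144 + 14.90 = 158.90
RR3 = 85 / 158.90 = 0.5349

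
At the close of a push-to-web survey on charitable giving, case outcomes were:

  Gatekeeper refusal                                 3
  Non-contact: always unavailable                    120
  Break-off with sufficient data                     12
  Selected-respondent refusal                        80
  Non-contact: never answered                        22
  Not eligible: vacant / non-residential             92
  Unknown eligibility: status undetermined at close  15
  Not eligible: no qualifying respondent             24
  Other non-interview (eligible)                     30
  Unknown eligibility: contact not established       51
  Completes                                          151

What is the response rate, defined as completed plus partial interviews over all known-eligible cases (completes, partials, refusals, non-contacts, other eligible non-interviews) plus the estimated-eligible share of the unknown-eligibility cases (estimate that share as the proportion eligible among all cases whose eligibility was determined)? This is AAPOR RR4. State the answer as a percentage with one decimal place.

Refusal or break-off = 3 + 80 = 83
Non-contacts = 22 + 120 = 142
Eligibility not determined = 51 + 15 = 66
Not eligible = 24 + 92 = 116
Top → 151 + 12 = 163
Known eligible → 151 + 12 + 83 + 142 + 30 = 418
e = 418 / (418 + 116) = 418 / 534 = 0.7828
Eligible share of unknowns → 0.7828 × 66 = 51.66
Base → 418 + 51.66 = 469.66
RR4 = 163 / 469.66 = 0.3471

34.7%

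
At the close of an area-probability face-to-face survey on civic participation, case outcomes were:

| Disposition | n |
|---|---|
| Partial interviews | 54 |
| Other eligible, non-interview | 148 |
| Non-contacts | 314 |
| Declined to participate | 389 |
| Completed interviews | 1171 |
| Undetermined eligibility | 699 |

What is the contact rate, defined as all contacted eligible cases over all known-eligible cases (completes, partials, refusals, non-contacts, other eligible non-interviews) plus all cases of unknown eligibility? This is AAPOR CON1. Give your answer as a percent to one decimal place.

Num → 1171 + 54 + 389 + 148 = 1762
Base → 1171 + 54 + 389 + 314 + 148 + 699 = 2775
CON1 = 1762 / 2775 = 0.6350

63.5%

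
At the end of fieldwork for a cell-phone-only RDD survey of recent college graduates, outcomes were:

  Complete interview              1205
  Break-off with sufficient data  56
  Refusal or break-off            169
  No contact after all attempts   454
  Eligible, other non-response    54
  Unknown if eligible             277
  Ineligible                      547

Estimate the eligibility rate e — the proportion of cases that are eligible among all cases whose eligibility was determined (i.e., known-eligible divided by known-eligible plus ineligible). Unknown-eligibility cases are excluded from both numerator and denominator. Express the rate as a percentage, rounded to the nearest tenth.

Known eligible = 1205 + 56 + 169 + 454 + 54 = 1938
e = 1938 / (1938 + 547) = 1938 / 2485 = 0.7799

78.0%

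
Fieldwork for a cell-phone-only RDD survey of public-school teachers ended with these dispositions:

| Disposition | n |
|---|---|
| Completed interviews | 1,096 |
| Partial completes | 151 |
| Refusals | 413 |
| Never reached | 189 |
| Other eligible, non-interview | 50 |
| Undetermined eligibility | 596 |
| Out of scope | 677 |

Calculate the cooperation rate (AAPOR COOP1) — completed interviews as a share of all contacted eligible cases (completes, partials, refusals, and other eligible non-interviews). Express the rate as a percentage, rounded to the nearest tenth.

64.1%

Numerator → 1096
Base → 1096 + 151 + 413 + 50 = 1710
COOP1 = 1096 / 1710 = 0.6409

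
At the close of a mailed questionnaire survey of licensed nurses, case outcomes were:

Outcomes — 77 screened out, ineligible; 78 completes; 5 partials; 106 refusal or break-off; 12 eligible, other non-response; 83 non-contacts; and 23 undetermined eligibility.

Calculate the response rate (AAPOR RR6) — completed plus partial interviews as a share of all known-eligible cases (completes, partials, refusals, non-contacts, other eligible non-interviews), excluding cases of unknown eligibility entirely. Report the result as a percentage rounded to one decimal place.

29.2%

Top = 78 + 5 = 83
Denom = 78 + 5 + 106 + 83 + 12 = 284
RR6 = 83 / 284 = 0.2923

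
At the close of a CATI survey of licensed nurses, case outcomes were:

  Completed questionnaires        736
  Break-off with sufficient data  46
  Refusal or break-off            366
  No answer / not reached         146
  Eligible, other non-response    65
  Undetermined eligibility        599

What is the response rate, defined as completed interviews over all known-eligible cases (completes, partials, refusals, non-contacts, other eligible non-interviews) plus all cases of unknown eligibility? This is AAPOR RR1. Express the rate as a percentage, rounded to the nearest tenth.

Numerator → 736
Denom → 736 + 46 + 366 + 146 + 65 + 599 = 1958
RR1 = 736 / 1958 = 0.3759

37.6%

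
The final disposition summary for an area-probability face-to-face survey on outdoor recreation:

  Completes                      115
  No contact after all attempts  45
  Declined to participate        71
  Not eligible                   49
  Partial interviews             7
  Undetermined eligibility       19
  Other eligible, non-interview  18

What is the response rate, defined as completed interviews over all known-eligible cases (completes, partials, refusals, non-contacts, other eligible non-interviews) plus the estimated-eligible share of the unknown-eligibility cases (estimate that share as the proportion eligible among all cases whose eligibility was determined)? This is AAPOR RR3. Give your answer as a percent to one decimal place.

Numerator: 115
Eligible (known): 115 + 7 + 71 + 45 + 18 = 256
e = 256 / (256 + 49) = 256 / 305 = 0.8393
e × U: 0.8393 × 19 = 15.95
Denom: 256 + 15.95 = 271.95
RR3 = 115 / 271.95 = 0.4229

42.3%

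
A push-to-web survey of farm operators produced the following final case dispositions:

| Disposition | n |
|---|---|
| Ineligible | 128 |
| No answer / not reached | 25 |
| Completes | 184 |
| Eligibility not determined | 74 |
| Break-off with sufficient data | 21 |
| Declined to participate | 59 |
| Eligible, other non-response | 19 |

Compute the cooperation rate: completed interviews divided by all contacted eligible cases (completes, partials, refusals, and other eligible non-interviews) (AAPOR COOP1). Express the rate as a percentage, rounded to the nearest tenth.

Numerator = 184
Base = 184 + 21 + 59 + 19 = 283
COOP1 = 184 / 283 = 0.6502

65.0%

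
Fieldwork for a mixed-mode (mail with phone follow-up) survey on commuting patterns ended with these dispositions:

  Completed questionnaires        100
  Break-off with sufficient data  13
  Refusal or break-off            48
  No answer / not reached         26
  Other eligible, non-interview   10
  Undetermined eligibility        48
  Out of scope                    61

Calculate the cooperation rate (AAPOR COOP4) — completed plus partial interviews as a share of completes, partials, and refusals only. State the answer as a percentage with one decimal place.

70.2%

Numerator: 100 + 13 = 113
Base: 100 + 13 + 48 = 161
COOP4 = 113 / 161 = 0.7019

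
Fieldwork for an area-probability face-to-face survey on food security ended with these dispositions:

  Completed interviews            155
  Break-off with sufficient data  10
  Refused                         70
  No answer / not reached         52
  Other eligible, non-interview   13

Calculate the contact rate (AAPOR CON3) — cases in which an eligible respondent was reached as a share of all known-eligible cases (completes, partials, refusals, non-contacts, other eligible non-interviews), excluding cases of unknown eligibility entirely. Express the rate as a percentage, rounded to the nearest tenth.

Numerator = 155 + 10 + 70 + 13 = 248
Denominator = 155 + 10 + 70 + 52 + 13 = 300
CON3 = 248 / 300 = 0.8267

82.7%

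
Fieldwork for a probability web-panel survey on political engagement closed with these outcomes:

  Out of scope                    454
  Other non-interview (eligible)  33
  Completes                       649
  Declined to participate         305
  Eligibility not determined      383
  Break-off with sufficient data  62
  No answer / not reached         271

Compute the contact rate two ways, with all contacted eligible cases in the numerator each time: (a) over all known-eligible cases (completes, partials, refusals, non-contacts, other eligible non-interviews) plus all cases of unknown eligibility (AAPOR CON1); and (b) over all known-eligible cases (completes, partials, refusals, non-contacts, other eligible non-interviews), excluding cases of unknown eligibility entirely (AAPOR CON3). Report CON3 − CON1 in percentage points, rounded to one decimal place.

Numerator → 649 + 62 + 305 + 33 = 1049
Denominator → 649 + 62 + 305 + 271 + 33 + 383 = 1703
CON1 = 1049 / 1703 = 0.6160
Denominator → 649 + 62 + 305 + 271 + 33 = 1320
CON3 = 1049 / 1320 = 0.7947
Difference = 79.47 − 61.60 = 17.87 percentage points

17.9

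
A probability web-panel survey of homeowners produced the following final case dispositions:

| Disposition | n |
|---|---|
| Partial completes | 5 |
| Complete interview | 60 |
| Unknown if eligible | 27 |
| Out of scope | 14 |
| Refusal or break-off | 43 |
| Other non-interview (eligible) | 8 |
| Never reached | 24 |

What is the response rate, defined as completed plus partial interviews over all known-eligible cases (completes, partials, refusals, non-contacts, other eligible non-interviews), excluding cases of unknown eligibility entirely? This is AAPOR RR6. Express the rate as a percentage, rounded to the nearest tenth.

46.4%

Num = 60 + 5 = 65
Base = 60 + 5 + 43 + 24 + 8 = 140
RR6 = 65 / 140 = 0.4643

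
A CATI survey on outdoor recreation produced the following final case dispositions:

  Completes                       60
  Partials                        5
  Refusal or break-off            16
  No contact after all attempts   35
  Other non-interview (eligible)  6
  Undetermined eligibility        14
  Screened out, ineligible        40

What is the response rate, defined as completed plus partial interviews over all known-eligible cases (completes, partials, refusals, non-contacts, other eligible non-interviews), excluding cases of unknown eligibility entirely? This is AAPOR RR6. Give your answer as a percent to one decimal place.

53.3%

Numerator = 60 + 5 = 65
Denom = 60 + 5 + 16 + 35 + 6 = 122
RR6 = 65 / 122 = 0.5328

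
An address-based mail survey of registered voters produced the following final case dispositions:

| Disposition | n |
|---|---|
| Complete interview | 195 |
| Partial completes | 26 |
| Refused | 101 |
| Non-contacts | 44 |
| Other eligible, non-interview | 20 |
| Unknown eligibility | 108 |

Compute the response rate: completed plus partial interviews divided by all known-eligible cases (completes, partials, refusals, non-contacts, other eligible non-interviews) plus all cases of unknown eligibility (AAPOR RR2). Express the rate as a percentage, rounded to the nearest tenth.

Top: 195 + 26 = 221
Base: 195 + 26 + 101 + 44 + 20 + 108 = 494
RR2 = 221 / 494 = 0.4474

44.7%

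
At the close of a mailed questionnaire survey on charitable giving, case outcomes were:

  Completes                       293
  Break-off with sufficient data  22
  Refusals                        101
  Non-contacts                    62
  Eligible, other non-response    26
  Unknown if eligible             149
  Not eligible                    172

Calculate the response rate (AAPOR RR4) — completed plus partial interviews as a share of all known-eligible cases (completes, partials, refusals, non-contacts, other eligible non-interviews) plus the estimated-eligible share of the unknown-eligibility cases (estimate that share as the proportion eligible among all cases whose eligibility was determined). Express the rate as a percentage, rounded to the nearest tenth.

51.2%

Num = 293 + 22 = 315
Determined eligible = 293 + 22 + 101 + 62 + 26 = 504
e = 504 / (504 + 172) = 504 / 676 = 0.7456
Eligible share of unknowns = 0.7456 × 149 = 111.09
Denom = 504 + 111.09 = 615.09
RR4 = 315 / 615.09 = 0.5121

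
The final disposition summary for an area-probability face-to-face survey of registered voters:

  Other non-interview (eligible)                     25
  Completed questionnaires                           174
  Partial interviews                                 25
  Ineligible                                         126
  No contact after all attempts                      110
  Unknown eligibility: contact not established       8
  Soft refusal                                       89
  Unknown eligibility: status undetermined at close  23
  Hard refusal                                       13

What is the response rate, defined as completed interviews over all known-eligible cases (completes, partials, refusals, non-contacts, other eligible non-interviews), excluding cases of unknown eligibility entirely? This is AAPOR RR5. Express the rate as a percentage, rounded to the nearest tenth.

Refusals = 13 + 89 = 102
Unknown if eligible = 8 + 23 = 31
Numerator: 174
Denominator: 174 + 25 + 102 + 110 + 25 = 436
RR5 = 174 / 436 = 0.3991

39.9%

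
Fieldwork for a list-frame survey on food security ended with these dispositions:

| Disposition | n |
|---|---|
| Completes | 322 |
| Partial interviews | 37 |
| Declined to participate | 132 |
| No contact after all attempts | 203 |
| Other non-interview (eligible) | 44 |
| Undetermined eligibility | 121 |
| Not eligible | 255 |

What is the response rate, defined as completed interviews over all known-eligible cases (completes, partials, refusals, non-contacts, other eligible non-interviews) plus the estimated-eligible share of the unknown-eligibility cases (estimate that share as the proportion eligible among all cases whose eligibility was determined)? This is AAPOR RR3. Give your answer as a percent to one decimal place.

Top → 322
Eligible (known) → 322 + 37 + 132 + 203 + 44 = 738
e = 738 / (738 + 255) = 738 / 993 = 0.7432
Eligible share of unknowns → 0.7432 × 121 = 89.93
Denom → 738 + 89.93 = 827.93
RR3 = 322 / 827.93 = 0.3889

38.9%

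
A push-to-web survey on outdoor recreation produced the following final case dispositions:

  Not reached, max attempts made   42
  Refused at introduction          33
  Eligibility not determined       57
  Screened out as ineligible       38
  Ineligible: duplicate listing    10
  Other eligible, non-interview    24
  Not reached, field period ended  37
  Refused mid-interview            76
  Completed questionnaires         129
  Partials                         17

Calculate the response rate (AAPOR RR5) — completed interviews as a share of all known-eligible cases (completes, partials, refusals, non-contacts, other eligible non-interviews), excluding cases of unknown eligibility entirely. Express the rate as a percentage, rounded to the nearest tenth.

36.0%

Refused = 33 + 76 = 109
Never reached = 37 + 42 = 79
Not eligible = 38 + 10 = 48
Numerator → 129
Denom → 129 + 17 + 109 + 79 + 24 = 358
RR5 = 129 / 358 = 0.3603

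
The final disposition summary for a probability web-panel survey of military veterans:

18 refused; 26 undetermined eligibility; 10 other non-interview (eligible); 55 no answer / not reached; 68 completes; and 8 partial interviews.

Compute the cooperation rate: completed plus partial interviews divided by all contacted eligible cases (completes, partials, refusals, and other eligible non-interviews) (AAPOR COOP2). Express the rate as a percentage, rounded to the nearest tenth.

73.1%

Num → 68 + 8 = 76
Denom → 68 + 8 + 18 + 10 = 104
COOP2 = 76 / 104 = 0.7308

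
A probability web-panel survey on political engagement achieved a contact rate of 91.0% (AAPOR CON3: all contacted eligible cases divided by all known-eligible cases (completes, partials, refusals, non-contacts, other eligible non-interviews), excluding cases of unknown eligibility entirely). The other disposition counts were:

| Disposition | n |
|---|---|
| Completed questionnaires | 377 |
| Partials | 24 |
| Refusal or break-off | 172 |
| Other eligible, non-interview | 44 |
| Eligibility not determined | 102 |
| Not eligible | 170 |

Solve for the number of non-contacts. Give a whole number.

61

Top = 377 + 24 + 172 + 44 = 617
CON3 = 617 / D = 0.910
D = 617 / 0.910 = 678.0
Rest of base = 617
non-contacts = 678.0 − 617 ≈ 61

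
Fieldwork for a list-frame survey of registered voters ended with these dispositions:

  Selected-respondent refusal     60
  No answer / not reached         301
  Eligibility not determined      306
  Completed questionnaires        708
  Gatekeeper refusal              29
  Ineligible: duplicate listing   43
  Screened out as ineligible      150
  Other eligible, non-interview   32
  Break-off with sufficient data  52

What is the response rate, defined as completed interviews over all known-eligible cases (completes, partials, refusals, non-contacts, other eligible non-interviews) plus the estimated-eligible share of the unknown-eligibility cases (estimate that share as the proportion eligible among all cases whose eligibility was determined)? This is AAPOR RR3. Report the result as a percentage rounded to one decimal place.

Refused = 29 + 60 = 89
Screened out, ineligible = 150 + 43 = 193
Top: 708
Known eligible: 708 + 52 + 89 + 301 + 32 = 1182
e = 1182 / (1182 + 193) = 1182 / 1375 = 0.8596
e × U: 0.8596 × 306 = 263.04
Denominator: 1182 + 263.04 = 1445.04
RR3 = 708 / 1445.04 = 0.4900

49.0%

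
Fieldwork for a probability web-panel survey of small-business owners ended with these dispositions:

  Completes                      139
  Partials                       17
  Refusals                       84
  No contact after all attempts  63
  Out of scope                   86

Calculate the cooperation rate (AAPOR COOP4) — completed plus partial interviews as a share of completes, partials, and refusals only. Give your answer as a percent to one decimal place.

65.0%

Top = 139 + 17 = 156
Base = 139 + 17 + 84 = 240
COOP4 = 156 / 240 = 0.6500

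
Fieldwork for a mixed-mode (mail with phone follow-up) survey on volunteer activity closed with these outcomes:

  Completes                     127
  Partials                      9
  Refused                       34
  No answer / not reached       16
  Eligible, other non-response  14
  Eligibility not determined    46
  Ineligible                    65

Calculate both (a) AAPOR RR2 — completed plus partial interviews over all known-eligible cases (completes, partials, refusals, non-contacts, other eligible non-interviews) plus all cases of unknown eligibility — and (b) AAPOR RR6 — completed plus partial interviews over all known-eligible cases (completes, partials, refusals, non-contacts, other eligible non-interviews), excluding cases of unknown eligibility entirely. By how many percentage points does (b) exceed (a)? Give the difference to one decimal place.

Num: 127 + 9 = 136
Base: 127 + 9 + 34 + 16 + 14 + 46 = 246
RR2 = 136 / 246 = 0.5528
Base: 127 + 9 + 34 + 16 + 14 = 200
RR6 = 136 / 200 = 0.6800
Difference = 68.00 − 55.28 = 12.72 percentage points

12.7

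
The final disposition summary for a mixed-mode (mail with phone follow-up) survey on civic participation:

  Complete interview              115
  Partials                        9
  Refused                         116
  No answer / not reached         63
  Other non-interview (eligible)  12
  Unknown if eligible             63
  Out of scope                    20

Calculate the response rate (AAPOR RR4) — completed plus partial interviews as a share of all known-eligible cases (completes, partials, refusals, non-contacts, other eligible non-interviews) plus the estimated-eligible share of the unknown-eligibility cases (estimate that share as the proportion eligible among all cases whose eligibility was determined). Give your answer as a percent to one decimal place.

33.1%

Top → 115 + 9 = 124
Known eligible → 115 + 9 + 116 + 63 + 12 = 315
e = 315 / (315 + 20) = 315 / 335 = 0.9403
e × U → 0.9403 × 63 = 59.24
Base → 315 + 59.24 = 374.24
RR4 = 124 / 374.24 = 0.3313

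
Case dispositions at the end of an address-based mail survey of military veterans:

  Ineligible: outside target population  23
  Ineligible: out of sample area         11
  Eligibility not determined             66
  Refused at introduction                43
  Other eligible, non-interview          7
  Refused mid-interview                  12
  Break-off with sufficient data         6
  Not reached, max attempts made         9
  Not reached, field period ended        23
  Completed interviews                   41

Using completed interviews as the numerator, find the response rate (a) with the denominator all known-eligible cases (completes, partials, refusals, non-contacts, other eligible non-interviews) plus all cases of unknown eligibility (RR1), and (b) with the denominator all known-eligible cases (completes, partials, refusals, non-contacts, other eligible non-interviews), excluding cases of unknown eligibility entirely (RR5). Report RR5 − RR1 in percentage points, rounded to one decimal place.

Declined to participate = 43 + 12 = 55
Never reached = 23 + 9 = 32
Not eligible = 23 + 11 = 34
Num: 41
Denom: 41 + 6 + 55 + 32 + 7 + 66 = 207
RR1 = 41 / 207 = 0.1981
Denom: 41 + 6 + 55 + 32 + 7 = 141
RR5 = 41 / 141 = 0.2908
Difference = 29.08 − 19.81 = 9.27 percentage points

9.3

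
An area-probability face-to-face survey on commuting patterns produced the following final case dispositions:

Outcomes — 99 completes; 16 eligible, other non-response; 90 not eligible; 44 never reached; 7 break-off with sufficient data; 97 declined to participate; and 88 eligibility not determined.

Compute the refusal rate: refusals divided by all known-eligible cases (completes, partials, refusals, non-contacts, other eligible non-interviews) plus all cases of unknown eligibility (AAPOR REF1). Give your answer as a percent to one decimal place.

Num = 97
Base = 99 + 7 + 97 + 44 + 16 + 88 = 351
REF1 = 97 / 351 = 0.2764

27.6%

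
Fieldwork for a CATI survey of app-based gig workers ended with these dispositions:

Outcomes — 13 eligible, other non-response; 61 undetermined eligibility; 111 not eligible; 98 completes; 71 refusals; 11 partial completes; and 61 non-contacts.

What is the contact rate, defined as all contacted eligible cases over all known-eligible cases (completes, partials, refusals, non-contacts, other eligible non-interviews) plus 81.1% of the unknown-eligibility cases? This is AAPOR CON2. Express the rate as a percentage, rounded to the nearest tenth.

Num: 98 + 11 + 71 + 13 = 193
Known eligible: 98 + 11 + 71 + 61 + 13 = 254
Eligible share of unknowns: 0.8110 × 61 = 49.47
Denominator: 254 + 49.47 = 303.47
CON2 = 193 / 303.47 = 0.6360

63.6%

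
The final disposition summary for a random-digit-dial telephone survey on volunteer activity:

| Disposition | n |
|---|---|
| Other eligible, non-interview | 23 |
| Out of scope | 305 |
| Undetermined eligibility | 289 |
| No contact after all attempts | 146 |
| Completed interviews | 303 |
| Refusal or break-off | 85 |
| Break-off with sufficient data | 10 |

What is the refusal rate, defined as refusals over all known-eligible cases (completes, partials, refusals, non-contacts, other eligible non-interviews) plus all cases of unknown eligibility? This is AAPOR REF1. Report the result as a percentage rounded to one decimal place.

9.9%

Top → 85
Base → 303 + 10 + 85 + 146 + 23 + 289 = 856
REF1 = 85 / 856 = 0.0993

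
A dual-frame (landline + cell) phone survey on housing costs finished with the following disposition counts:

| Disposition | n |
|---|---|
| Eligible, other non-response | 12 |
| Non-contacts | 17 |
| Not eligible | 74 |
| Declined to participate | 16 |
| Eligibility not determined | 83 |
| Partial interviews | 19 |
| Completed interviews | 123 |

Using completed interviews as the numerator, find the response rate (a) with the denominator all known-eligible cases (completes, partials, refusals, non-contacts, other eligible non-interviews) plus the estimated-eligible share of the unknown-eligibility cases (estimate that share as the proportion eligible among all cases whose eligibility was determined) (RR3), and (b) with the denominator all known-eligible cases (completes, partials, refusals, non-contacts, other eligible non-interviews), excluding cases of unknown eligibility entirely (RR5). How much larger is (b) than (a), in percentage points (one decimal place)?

Num: 123
Known eligible: 123 + 19 + 16 + 17 + 12 = 187
e = 187 / (187 + 74) = 187 / 261 = 0.7165
e × U: 0.7165 × 83 = 59.47
Denominator: 187 + 59.47 = 246.47
RR3 = 123 / 246.47 = 0.4990
Denominator: 123 + 19 + 16 + 17 + 12 = 187
RR5 = 123 / 187 = 0.6578
Difference = 65.78 − 49.90 = 15.88 percentage points

15.9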